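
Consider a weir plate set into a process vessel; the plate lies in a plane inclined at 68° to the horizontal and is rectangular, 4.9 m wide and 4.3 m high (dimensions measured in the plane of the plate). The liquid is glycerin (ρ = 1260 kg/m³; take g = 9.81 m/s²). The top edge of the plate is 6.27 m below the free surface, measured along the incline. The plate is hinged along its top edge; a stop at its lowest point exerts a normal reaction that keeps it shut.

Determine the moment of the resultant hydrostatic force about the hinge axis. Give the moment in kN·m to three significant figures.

γ = ρg = 1260 × 9.81 / 1000 = 12.3606 kN/m³.
Let θ = 68° be the plate's angle to the horizontal; measure y along the incline from where the plane meets the free surface. Vertical depth h = y·sinθ with sinθ = 0.927184.
The centroid lies 4.3/2 = 2.15 m below the top edge, so y_c = 6.27 + 2.15 = 8.42 m and h_c = 8.42 × 0.927184 = 7.80689 m.
A = 4.9 × 4.3 = 21.07 m².
Resultant F = γ·h_c·A = 12.3606 × 7.80689 × 21.07 = 2033.21 kN.
I_c = b·h³/12 = 4.9 × 4.3³/12 = 32.4654 m⁴.
Centre of pressure: y_p = y_c + I_c/(y_c·A) = 8.42 + 32.4654/(8.42 × 21.07) = 8.42 + 0.182997 = 8.603 m along the plane.
The resultant acts 2.15 + 0.182997 = 2.333 m (along the plate) below the hinge at the top edge, so the moment about the hinge is M = F × 2.333 = 2033.21 × 2.333 = 4743.48 kN·m.

M ≈ 4740 kN·m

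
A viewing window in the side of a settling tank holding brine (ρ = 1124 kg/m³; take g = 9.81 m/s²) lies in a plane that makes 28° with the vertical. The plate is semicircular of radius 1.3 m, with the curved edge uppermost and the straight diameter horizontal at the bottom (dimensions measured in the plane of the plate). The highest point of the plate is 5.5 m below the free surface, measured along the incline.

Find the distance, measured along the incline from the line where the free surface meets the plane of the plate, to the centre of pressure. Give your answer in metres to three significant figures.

y_p = 6.27 m

γ = ρg = 1124 × 9.81 / 1000 = 11.02644 kN/m³.
The plate makes 28° with the vertical, i.e. θ = 90° − 28° = 62° to the horizontal. Measuring y along the incline from the free-surface line, vertical depth h = y·sinθ with sinθ = 0.882948.
The centroid lies 4r/(3π) = 0.551737 m above the diameter, so r − 4r/(3π) = 1.3 − 0.551737 = 0.748263 m below the topmost point, so y_c = 5.5 + 0.748263 = 6.24826 m and h_c = 6.24826 × 0.882948 = 5.51689 m.
A = πr²/2 = π × 1.3²/2 = 2.65465 m².
Resultant F = γ·h_c·A = 11.02644 × 5.51689 × 2.65465 = 161.487 kN.
I_c = (π/8 − 8/(9π))·r⁴ = 0.109757 × 1.3⁴ = 0.313477 m⁴.
Centre of pressure: y_p = y_c + I_c/(y_c·A) = 6.24826 + 0.313477/(6.24826 × 2.65465) = 6.24826 + 0.018899 = 6.26716 m along the plane.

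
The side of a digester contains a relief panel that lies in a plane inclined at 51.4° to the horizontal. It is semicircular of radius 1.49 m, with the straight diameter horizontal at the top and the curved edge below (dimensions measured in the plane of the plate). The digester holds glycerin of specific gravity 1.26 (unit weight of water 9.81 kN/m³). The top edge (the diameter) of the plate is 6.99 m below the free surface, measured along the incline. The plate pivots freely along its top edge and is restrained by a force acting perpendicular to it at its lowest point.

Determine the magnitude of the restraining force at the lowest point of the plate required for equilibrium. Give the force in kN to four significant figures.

γ = 1.26 × 9.81 = 12.3606 kN/m³.
Let θ = 51.4° be the plate's angle to the horizontal; measure y along the incline from where the plane meets the free surface. Vertical depth h = y·sinθ with sinθ = 0.781520.
The centroid of a semicircle lies 4r/(3π) = 0.632376 m from the diameter, here below the top edge, so y_c = 6.99 + 0.632376 = 7.62238 m and h_c = 7.62238 × 0.781520 = 5.95704 m.
A = πr²/2 = π × 1.49²/2 = 3.48732 m².
Resultant F = γ·h_c·A = 12.3606 × 5.95704 × 3.48732 = 256.78 kN.
I_c = (π/8 − 8/(9π))·r⁴ = 0.109757 × 1.49⁴ = 0.540975 m⁴.
Centre of pressure: y_p = y_c + I_c/(y_c·A) = 7.62238 + 0.540975/(7.62238 × 3.48732) = 7.62238 + 0.0203514 = 7.64273 m along the plane.
The resultant acts 0.632376 + 0.0203514 = 0.652727 m (along the plate) below the hinge at the top edge, so the moment about the hinge is M = F × 0.652727 = 256.78 × 0.652727 = 167.607 kN·m.
A normal force at the bottom, 1.49 m from the hinge, must supply this moment: P = 167.607/1.49 = 112.488 kN.

P ≈ 112.5 kN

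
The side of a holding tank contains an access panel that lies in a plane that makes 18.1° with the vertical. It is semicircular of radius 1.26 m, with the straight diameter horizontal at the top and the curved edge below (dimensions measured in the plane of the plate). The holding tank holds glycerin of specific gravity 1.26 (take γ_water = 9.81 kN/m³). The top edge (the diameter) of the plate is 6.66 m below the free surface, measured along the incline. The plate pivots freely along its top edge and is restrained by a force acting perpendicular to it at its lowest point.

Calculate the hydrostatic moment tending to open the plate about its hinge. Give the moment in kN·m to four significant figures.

M ≈ 116.0 kN·m

γ = 1.26 × 9.81 = 12.3606 kN/m³.
The plate makes 18.1° with the vertical, i.e. θ = 90° − 18.1° = 71.9° to the horizontal. Measuring y along the incline from the free-surface line, vertical depth h = y·sinθ with sinθ = 0.950516.
The centroid of a semicircle lies 4r/(3π) = 0.534761 m from the diameter, here below the top edge, so y_c = 6.66 + 0.534761 = 7.19476 m and h_c = 7.19476 × 0.950516 = 6.83873 m.
A = πr²/2 = π × 1.26²/2 = 2.4938 m².
Resultant F = γ·h_c·A = 12.3606 × 6.83873 × 2.4938 = 210.803 kN.
I_c = (π/8 − 8/(9π))·r⁴ = 0.109757 × 1.26⁴ = 0.27664 m⁴.
Centre of pressure: y_p = y_c + I_c/(y_c·A) = 7.19476 + 0.27664/(7.19476 × 2.4938) = 7.19476 + 0.0154183 = 7.21018 m along the plane.
The resultant acts 0.534761 + 0.0154183 = 0.550179 m (along the plate) below the hinge at the top edge, so the moment about the hinge is M = F × 0.550179 = 210.803 × 0.550179 = 115.979 kN·m.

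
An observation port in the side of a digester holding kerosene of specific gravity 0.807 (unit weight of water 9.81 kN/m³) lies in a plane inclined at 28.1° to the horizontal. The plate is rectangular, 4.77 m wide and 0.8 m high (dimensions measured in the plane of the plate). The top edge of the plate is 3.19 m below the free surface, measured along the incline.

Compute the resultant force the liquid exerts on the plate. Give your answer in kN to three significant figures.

γ = 0.807 × 9.81 = 7.91667 kN/m³.
Let θ = 28.1° be the plate's angle to the horizontal; measure y along the incline from where the plane meets the free surface. Vertical depth h = y·sinθ with sinθ = 0.471012.
The centroid lies 0.8/2 = 0.4 m below the top edge, so y_c = 3.19 + 0.4 = 3.59 m and h_c = 3.59 × 0.471012 = 1.69093 m.
A = 4.77 × 0.8 = 3.816 m².
Resultant F = γ·h_c·A = 7.91667 × 1.69093 × 3.816 = 51.083 kN.

F ≈ 51.1 kN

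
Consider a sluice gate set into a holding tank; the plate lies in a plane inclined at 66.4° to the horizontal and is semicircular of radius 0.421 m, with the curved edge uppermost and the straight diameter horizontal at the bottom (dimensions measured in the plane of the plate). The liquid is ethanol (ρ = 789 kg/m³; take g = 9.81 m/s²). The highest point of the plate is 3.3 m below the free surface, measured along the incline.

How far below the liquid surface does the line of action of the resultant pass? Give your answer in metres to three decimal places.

γ = ρg = 789 × 9.81 / 1000 = 7.74009 kN/m³.
Let θ = 66.4° be the plate's angle to the horizontal; measure y along the incline from where the plane meets the free surface. Vertical depth h = y·sinθ with sinθ = 0.916363.
The centroid lies 4r/(3π) = 0.178678 m above the diameter, so r − 4r/(3π) = 0.421 − 0.178678 = 0.242322 m below the topmost point, so y_c = 3.3 + 0.242322 = 3.54232 m and h_c = 3.54232 × 0.916363 = 3.24605 m.
A = πr²/2 = π × 0.421²/2 = 0.27841 m².
Resultant F = γ·h_c·A = 7.74009 × 3.24605 × 0.27841 = 6.99497 kN.
I_c = (π/8 − 8/(9π))·r⁴ = 0.109757 × 0.421⁴ = 0.00344795 m⁴.
Centre of pressure: y_p = y_c + I_c/(y_c·A) = 3.54232 + 0.00344795/(3.54232 × 0.27841) = 3.54232 + 0.00349614 = 3.54582 m along the plane.
Vertically, h_p = y_p·sinθ = 3.54582 × 0.916363 = 3.24926 m.

h_p = 3.249 m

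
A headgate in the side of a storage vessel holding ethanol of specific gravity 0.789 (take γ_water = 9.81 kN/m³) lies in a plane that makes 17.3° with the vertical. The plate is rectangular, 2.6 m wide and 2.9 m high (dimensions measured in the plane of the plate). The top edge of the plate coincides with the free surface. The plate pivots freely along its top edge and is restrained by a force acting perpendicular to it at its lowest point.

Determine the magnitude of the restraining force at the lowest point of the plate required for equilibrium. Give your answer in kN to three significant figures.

γ = 0.789 × 9.81 = 7.74009 kN/m³.
The plate makes 17.3° with the vertical, i.e. θ = 90° − 17.3° = 72.7° to the horizontal. Measuring y along the incline from the free-surface line, vertical depth h = y·sinθ with sinθ = 0.954761.
The centroid lies 2.9/2 = 1.45 m below the top edge, so y_c = 1.45 m and h_c = 1.45 × 0.954761 = 1.3844 m.
A = 2.6 × 2.9 = 7.54 m².
Resultant F = γ·h_c·A = 7.74009 × 1.3844 × 7.54 = 80.794 kN.
I_c = b·h³/12 = 2.6 × 2.9³/12 = 5.28428 m⁴.
Centre of pressure: y_p = y_c + I_c/(y_c·A) = 1.45 + 5.28428/(1.45 × 7.54) = 1.45 + 0.483333 = 1.93333 m along the plane.
The resultant acts 1.45 + 0.483333 = 1.93333 m (along the plate) below the hinge at the top edge, so the moment about the hinge is M = F × 1.93333 = 80.794 × 1.93333 = 156.201 kN·m.
A normal force at the bottom, 2.9 m from the hinge, must supply this moment: P = 156.201/2.9 = 53.8624 kN.

P ≈ 53.9 kN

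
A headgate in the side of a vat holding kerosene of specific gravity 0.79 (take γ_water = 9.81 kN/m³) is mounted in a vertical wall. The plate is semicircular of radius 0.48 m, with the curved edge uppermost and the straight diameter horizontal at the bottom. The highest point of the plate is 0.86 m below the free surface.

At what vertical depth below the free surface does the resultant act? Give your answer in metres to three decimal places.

h_p = 1.150 m

γ = 0.79 × 9.81 = 7.7499 kN/m³.
The centroid lies 4r/(3π) = 0.203718 m above the diameter, so r − 4r/(3π) = 0.48 − 0.203718 = 0.276282 m below the topmost point, so the centroid depth is h_c = 0.86 + 0.276282 = 1.13628 m.
A = πr²/2 = π × 0.48²/2 = 0.361911 m².
Resultant F = γ·h_c·A = 7.7499 × 1.13628 × 0.361911 = 3.18701 kN.
I_c = (π/8 − 8/(9π))·r⁴ = 0.109757 × 0.48⁴ = 0.00582636 m⁴.
Centre of pressure: y_p = y_c + I_c/(y_c·A) = 1.13628 + 0.00582636/(1.13628 × 0.361911) = 1.13628 + 0.0141681 = 1.15045 m along the plane.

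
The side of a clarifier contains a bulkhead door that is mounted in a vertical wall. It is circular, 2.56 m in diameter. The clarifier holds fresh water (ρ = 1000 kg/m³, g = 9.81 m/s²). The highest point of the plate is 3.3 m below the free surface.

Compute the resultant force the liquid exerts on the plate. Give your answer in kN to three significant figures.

γ = ρg = 1000 × 9.81 = 9810 N/m³ = 9.81 kN/m³.
The centroid is at the centre, 1.28 m below the top of the plate, so the centroid depth is h_c = 3.3 + 1.28 = 4.58 m.
A = π(1.28)² = 5.14719 m².
Resultant F = γ·h_c·A = 9.81 × 4.58 × 5.14719 = 231.262 kN.

F ≈ 231 kN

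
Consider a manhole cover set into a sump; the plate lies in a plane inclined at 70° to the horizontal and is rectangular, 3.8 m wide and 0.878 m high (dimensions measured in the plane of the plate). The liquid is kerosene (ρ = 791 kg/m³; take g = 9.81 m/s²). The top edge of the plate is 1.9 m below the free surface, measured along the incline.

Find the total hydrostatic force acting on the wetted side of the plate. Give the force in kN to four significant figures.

F ≈ 56.90 kN

γ = ρg = 791 × 9.81 / 1000 = 7.75971 kN/m³.
Let θ = 70° be the plate's angle to the horizontal; measure y along the incline from where the plane meets the free surface. Vertical depth h = y·sinθ with sinθ = 0.939693.
The centroid lies 0.878/2 = 0.439 m below the top edge, so y_c = 1.9 + 0.439 = 2.339 m and h_c = 2.339 × 0.939693 = 2.19794 m.
A = 3.8 × 0.878 = 3.3364 m².
Resultant F = γ·h_c·A = 7.75971 × 2.19794 × 3.3364 = 56.9036 kN.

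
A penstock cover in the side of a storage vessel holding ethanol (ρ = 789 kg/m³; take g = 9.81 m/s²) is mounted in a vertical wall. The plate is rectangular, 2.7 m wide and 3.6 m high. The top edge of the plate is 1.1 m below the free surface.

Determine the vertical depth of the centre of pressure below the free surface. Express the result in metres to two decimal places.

h_p = 3.27 m

γ = ρg = 789 × 9.81 / 1000 = 7.74009 kN/m³.
The centroid lies 3.6/2 = 1.8 m below the top edge, so the centroid depth is h_c = 1.1 + 1.8 = 2.9 m.
A = 2.7 × 3.6 = 9.72 m².
Resultant F = γ·h_c·A = 7.74009 × 2.9 × 9.72 = 218.178 kN.
I_c = b·h³/12 = 2.7 × 3.6³/12 = 10.4976 m⁴.
Centre of pressure: y_p = y_c + I_c/(y_c·A) = 2.9 + 10.4976/(2.9 × 9.72) = 2.9 + 0.372414 = 3.27241 m along the plane.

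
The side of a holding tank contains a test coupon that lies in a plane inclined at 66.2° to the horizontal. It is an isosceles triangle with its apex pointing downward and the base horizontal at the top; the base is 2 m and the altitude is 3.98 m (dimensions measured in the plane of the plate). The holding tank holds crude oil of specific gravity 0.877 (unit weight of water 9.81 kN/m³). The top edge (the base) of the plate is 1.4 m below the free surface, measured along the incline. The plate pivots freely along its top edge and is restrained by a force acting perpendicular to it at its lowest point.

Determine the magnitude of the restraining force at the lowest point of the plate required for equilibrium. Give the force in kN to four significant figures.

P ≈ 35.40 kN

γ = 0.877 × 9.81 = 8.60337 kN/m³.
Let θ = 66.2° be the plate's angle to the horizontal; measure y along the incline from where the plane meets the free surface. Vertical depth h = y·sinθ with sinθ = 0.914960.
With the apex down, the centroid sits h/3 = 3.98/3 = 1.32667 m below the base (the top edge), so y_c = 1.4 + 1.32667 = 2.72667 m and h_c = 2.72667 × 0.914960 = 2.49479 m.
A = ½ × 2 × 3.98 = 3.98 m².
Resultant F = γ·h_c·A = 8.60337 × 2.49479 × 3.98 = 85.4251 kN.
I_c = b·h³/36 = 2 × 3.98³/36 = 3.50249 m⁴.
Centre of pressure: y_p = y_c + I_c/(y_c·A) = 2.72667 + 3.50249/(2.72667 × 3.98) = 2.72667 + 0.322746 = 3.04942 m along the plane.
The resultant acts 1.32667 + 0.322746 = 1.64942 m (along the plate) below the hinge at the top edge, so the moment about the hinge is M = F × 1.64942 = 85.4251 × 1.64942 = 140.902 kN·m.
A normal force at the bottom, 3.98 m from the hinge, must supply this moment: P = 140.902/3.98 = 35.4025 kN.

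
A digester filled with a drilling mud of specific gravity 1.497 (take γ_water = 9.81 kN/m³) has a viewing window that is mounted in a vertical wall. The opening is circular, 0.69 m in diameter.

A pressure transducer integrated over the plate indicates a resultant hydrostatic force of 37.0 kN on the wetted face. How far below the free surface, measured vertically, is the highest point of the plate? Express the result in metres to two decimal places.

γ = 1.497 × 9.81 = 14.68557 kN/m³.
A = π(0.345)² = 0.373928 m².
From F = γ·h_c·A, the centroid depth is h_c = 37.0/(14.68557 × 0.373928) = 6.73787 m.
The centroid is at the centre, 0.345 m below the top of the plate, so the highest point sits at h_top = 6.73787 − 0.345 = 6.39287 m below the surface.

d_top ≈ 6.39 m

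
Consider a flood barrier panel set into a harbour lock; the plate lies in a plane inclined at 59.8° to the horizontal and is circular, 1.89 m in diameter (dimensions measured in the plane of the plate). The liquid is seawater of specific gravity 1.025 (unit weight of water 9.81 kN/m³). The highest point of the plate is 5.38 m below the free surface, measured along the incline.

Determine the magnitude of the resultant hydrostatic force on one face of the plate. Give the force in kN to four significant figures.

F ≈ 154.2 kN

γ = 1.025 × 9.81 = 10.05525 kN/m³.
Let θ = 59.8° be the plate's angle to the horizontal; measure y along the incline from where the plane meets the free surface. Vertical depth h = y·sinθ with sinθ = 0.864275.
The centroid is at the centre, 0.945 m below the top of the plate, so y_c = 5.38 + 0.945 = 6.325 m and h_c = 6.325 × 0.864275 = 5.46654 m.
A = π(0.945)² = 2.80552 m².
Resultant F = γ·h_c·A = 10.05525 × 5.46654 × 2.80552 = 154.212 kN.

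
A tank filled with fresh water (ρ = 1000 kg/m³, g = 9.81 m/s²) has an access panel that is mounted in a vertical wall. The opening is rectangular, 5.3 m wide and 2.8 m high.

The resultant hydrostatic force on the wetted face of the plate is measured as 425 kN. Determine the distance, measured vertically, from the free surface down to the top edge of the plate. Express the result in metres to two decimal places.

γ = ρg = 1000 × 9.81 = 9810 N/m³ = 9.81 kN/m³.
A = 5.3 × 2.8 = 14.84 m².
From F = γ·h_c·A, the centroid depth is h_c = 425/(9.81 × 14.84) = 2.91935 m.
The centroid lies 2.8/2 = 1.4 m below the top edge, so the top edge sits at h_top = 2.91935 − 1.4 = 1.51935 m below the surface.

d_top ≈ 1.52 m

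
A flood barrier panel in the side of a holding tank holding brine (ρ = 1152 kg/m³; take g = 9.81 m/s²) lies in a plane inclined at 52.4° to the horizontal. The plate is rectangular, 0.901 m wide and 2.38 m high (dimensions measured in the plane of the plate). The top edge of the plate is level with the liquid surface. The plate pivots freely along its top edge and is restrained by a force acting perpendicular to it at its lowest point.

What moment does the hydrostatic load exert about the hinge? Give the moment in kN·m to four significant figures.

M ≈ 36.25 kN·m

γ = ρg = 1152 × 9.81 / 1000 = 11.30112 kN/m³.
Let θ = 52.4° be the plate's angle to the horizontal; measure y along the incline from where the plane meets the free surface. Vertical depth h = y·sinθ with sinθ = 0.792290.
The centroid lies 2.38/2 = 1.19 m below the top edge, so y_c = 1.19 m and h_c = 1.19 × 0.792290 = 0.942825 m.
A = 0.901 × 2.38 = 2.14438 m².
Resultant F = γ·h_c·A = 11.30112 × 0.942825 × 2.14438 = 22.8483 kN.
I_c = b·h³/12 = 0.901 × 2.38³/12 = 1.01222 m⁴.
Centre of pressure: y_p = y_c + I_c/(y_c·A) = 1.19 + 1.01222/(1.19 × 2.14438) = 1.19 + 0.396667 = 1.58667 m along the plane.
The resultant acts 1.19 + 0.396667 = 1.58667 m (along the plate) below the hinge at the top edge, so the moment about the hinge is M = F × 1.58667 = 22.8483 × 1.58667 = 36.2527 kN·m.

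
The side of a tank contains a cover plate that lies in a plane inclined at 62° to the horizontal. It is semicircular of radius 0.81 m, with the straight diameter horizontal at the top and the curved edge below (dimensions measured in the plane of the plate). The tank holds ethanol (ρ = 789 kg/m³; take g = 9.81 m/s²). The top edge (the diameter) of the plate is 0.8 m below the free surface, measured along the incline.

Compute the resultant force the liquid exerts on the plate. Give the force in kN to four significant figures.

F ≈ 8.056 kN

γ = ρg = 789 × 9.81 / 1000 = 7.74009 kN/m³.
Let θ = 62° be the plate's angle to the horizontal; measure y along the incline from where the plane meets the free surface. Vertical depth h = y·sinθ with sinθ = 0.882948.
The centroid of a semicircle lies 4r/(3π) = 0.343775 m from the diameter, here below the top edge, so y_c = 0.8 + 0.343775 = 1.14377 m and h_c = 1.14377 × 0.882948 = 1.00989 m.
A = πr²/2 = π × 0.81²/2 = 1.0306 m².
Resultant F = γ·h_c·A = 7.74009 × 1.00989 × 1.0306 = 8.05583 kN.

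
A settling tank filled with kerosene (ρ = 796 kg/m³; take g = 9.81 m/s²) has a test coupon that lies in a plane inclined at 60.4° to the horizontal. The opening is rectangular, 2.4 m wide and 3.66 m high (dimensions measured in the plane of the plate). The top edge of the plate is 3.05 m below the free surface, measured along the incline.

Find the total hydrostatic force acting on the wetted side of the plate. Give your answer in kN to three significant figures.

F ≈ 291 kN

γ = ρg = 796 × 9.81 / 1000 = 7.80876 kN/m³.
Let θ = 60.4° be the plate's angle to the horizontal; measure y along the incline from where the plane meets the free surface. Vertical depth h = y·sinθ with sinθ = 0.869495.
The centroid lies 3.66/2 = 1.83 m below the top edge, so y_c = 3.05 + 1.83 = 4.88 m and h_c = 4.88 × 0.869495 = 4.24314 m.
A = 2.4 × 3.66 = 8.784 m².
Resultant F = γ·h_c·A = 7.80876 × 4.24314 × 8.784 = 291.046 kN.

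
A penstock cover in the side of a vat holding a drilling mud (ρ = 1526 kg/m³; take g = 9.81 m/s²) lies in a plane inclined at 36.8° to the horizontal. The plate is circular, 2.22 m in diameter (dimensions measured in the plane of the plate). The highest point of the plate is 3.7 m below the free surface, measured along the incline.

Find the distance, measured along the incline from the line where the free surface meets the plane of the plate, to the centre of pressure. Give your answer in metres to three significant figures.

γ = ρg = 1526 × 9.81 / 1000 = 14.97006 kN/m³.
Let θ = 36.8° be the plate's angle to the horizontal; measure y along the incline from where the plane meets the free surface. Vertical depth h = y·sinθ with sinθ = 0.599024.
The centroid is at the centre, 1.11 m below the top of the plate, so y_c = 3.7 + 1.11 = 4.81 m and h_c = 4.81 × 0.599024 = 2.88131 m.
A = π(1.11)² = 3.87076 m².
Resultant F = γ·h_c·A = 14.97006 × 2.88131 × 3.87076 = 166.959 kN.
I_c = πr⁴/4 = π × 1.11⁴/4 = 1.19229 m⁴.
Centre of pressure: y_p = y_c + I_c/(y_c·A) = 4.81 + 1.19229/(4.81 × 3.87076) = 4.81 + 0.0640384 = 4.87404 m along the plane.

y_p = 4.87 m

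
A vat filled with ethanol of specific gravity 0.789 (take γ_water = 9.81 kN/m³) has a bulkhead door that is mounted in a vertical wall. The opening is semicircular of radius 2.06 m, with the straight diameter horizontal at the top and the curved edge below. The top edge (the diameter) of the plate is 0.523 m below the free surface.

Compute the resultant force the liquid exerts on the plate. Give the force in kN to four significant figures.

γ = 0.789 × 9.81 = 7.74009 kN/m³.
The centroid of a semicircle lies 4r/(3π) = 0.874291 m from the diameter, here below the top edge, so the centroid depth is h_c = 0.523 + 0.874291 = 1.39729 m.
A = πr²/2 = π × 2.06²/2 = 6.66583 m².
Resultant F = γ·h_c·A = 7.74009 × 1.39729 × 6.66583 = 72.092 kN.

F ≈ 72.09 kN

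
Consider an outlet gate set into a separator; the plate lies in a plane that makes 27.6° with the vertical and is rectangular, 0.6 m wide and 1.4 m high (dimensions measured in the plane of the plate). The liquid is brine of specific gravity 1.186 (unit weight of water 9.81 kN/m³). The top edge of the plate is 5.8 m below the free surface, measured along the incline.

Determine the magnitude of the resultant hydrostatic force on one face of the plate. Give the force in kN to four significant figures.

F ≈ 56.30 kN

γ = 1.186 × 9.81 = 11.63466 kN/m³.
The plate makes 27.6° with the vertical, i.e. θ = 90° − 27.6° = 62.4° to the horizontal. Measuring y along the incline from the free-surface line, vertical depth h = y·sinθ with sinθ = 0.886204.
The centroid lies 1.4/2 = 0.7 m below the top edge, so y_c = 5.8 + 0.7 = 6.5 m and h_c = 6.5 × 0.886204 = 5.76033 m.
A = 0.6 × 1.4 = 0.84 m².
Resultant F = γ·h_c·A = 11.63466 × 5.76033 × 0.84 = 56.2964 kN.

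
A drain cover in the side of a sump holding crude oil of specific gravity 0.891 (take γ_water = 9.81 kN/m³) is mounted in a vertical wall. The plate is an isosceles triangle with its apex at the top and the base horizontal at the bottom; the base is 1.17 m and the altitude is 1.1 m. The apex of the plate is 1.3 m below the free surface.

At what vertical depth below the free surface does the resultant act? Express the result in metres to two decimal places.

h_p = 2.07 m

γ = 0.891 × 9.81 = 8.74071 kN/m³.
With the apex up, the centroid sits 2h/3 = 2 × 1.1/3 = 0.733333 m below the apex, so the centroid depth is h_c = 1.3 + 0.733333 = 2.03333 m.
A = ½ × 1.17 × 1.1 = 0.6435 m².
Resultant F = γ·h_c·A = 8.74071 × 2.03333 × 0.6435 = 11.4368 kN.
I_c = b·h³/36 = 1.17 × 1.1³/36 = 0.0432575 m⁴.
Centre of pressure: y_p = y_c + I_c/(y_c·A) = 2.03333 + 0.0432575/(2.03333 × 0.6435) = 2.03333 + 0.0330602 = 2.06639 m along the plane.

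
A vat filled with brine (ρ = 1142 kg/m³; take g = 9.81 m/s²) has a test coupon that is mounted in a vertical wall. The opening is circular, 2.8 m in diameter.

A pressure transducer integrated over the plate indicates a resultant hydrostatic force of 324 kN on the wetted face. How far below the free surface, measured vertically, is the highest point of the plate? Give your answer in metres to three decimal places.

d_top ≈ 3.297 m

γ = ρg = 1142 × 9.81 / 1000 = 11.20302 kN/m³.
A = π(1.4)² = 6.15752 m².
From F = γ·h_c·A, the centroid depth is h_c = 324/(11.20302 × 6.15752) = 4.69682 m.
The centroid is at the centre, 1.4 m below the top of the plate, so the highest point sits at h_top = 4.69682 − 1.4 = 3.29682 m below the surface.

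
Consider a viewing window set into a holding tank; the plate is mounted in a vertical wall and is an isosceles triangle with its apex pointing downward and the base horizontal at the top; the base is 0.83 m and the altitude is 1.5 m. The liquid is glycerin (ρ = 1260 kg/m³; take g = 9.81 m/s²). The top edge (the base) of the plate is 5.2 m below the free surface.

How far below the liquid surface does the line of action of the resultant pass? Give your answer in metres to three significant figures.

γ = ρg = 1260 × 9.81 / 1000 = 12.3606 kN/m³.
With the apex down, the centroid sits h/3 = 1.5/3 = 0.5 m below the base (the top edge), so the centroid depth is h_c = 5.2 + 0.5 = 5.7 m.
A = ½ × 0.83 × 1.5 = 0.6225 m².
Resultant F = γ·h_c·A = 12.3606 × 5.7 × 0.6225 = 43.8585 kN.
I_c = b·h³/36 = 0.83 × 1.5³/36 = 0.0778125 m⁴.
Centre of pressure: y_p = y_c + I_c/(y_c·A) = 5.7 + 0.0778125/(5.7 × 0.6225) = 5.7 + 0.0219298 = 5.72193 m along the plane.

h_p = 5.72 m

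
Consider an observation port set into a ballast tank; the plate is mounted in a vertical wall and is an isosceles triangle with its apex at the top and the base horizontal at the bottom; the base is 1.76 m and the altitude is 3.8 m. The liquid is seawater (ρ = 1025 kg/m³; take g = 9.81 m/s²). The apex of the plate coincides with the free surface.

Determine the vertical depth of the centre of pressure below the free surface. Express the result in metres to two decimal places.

γ = ρg = 1025 × 9.81 / 1000 = 10.05525 kN/m³.
With the apex up, the centroid sits 2h/3 = 2 × 3.8/3 = 2.53333 m below the apex, so the centroid depth is h_c = 2.53333 m.
A = ½ × 1.76 × 3.8 = 3.344 m².
Resultant F = γ·h_c·A = 10.05525 × 2.53333 × 3.344 = 85.1826 kN.
I_c = b·h³/36 = 1.76 × 3.8³/36 = 2.68263 m⁴.
Centre of pressure: y_p = y_c + I_c/(y_c·A) = 2.53333 + 2.68263/(2.53333 × 3.344) = 2.53333 + 0.316667 = 2.85 m along the plane.

h_p = 2.85 m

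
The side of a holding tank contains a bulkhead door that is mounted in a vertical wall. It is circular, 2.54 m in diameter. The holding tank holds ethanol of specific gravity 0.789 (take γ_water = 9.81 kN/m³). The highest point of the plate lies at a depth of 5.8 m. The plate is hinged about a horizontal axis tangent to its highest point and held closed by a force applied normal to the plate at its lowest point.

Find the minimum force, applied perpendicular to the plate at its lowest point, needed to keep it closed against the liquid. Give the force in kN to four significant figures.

γ = 0.789 × 9.81 = 7.74009 kN/m³.
The centroid is at the centre, 1.27 m below the top of the plate, so the centroid depth is h_c = 5.8 + 1.27 = 7.07 m.
A = π(1.27)² = 5.06707 m².
Resultant F = γ·h_c·A = 7.74009 × 7.07 × 5.06707 = 277.282 kN.
I_c = πr⁴/4 = π × 1.27⁴/4 = 2.04317 m⁴.
Centre of pressure: y_p = y_c + I_c/(y_c·A) = 7.07 + 2.04317/(7.07 × 5.06707) = 7.07 + 0.0570333 = 7.12703 m along the plane.
The resultant acts 1.27 + 0.0570333 = 1.32703 m (along the plate) below the hinge at the top edge, so the moment about the hinge is M = F × 1.32703 = 277.282 × 1.32703 = 367.962 kN·m.
A normal force at the bottom, 2.54 m from the hinge, must supply this moment: P = 367.962/2.54 = 144.867 kN.

P ≈ 144.9 kN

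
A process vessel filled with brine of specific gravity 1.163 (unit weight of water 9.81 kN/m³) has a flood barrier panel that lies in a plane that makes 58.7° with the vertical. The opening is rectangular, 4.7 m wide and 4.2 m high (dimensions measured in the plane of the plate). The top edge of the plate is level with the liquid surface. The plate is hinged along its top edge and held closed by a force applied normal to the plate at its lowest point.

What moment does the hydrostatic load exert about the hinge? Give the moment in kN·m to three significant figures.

M ≈ 688 kN·m

γ = 1.163 × 9.81 = 11.40903 kN/m³.
The plate makes 58.7° with the vertical, i.e. θ = 90° − 58.7° = 31.3° to the horizontal. Measuring y along the incline from the free-surface line, vertical depth h = y·sinθ with sinθ = 0.519519.
The centroid lies 4.2/2 = 2.1 m below the top edge, so y_c = 2.1 m and h_c = 2.1 × 0.519519 = 1.09099 m.
A = 4.7 × 4.2 = 19.74 m².
Resultant F = γ·h_c·A = 11.40903 × 1.09099 × 19.74 = 245.706 kN.
I_c = b·h³/12 = 4.7 × 4.2³/12 = 29.0178 m⁴.
Centre of pressure: y_p = y_c + I_c/(y_c·A) = 2.1 + 29.0178/(2.1 × 19.74) = 2.1 + 0.7 = 2.8 m along the plane.
The resultant acts 2.1 + 0.7 = 2.8 m (along the plate) below the hinge at the top edge, so the moment about the hinge is M = F × 2.8 = 245.706 × 2.8 = 687.977 kN·m.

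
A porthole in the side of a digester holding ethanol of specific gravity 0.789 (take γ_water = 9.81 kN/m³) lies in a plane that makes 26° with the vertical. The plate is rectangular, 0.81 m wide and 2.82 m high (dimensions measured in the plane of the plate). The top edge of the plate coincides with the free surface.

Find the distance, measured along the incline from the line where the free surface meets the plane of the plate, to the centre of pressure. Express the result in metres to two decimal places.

γ = 0.789 × 9.81 = 7.74009 kN/m³.
The plate makes 26° with the vertical, i.e. θ = 90° − 26° = 64° to the horizontal. Measuring y along the incline from the free-surface line, vertical depth h = y·sinθ with sinθ = 0.898794.
The centroid lies 2.82/2 = 1.41 m below the top edge, so y_c = 1.41 m and h_c = 1.41 × 0.898794 = 1.2673 m.
A = 0.81 × 2.82 = 2.2842 m².
Resultant F = γ·h_c·A = 7.74009 × 1.2673 × 2.2842 = 22.4058 kN.
I_c = b·h³/12 = 0.81 × 2.82³/12 = 1.51374 m⁴.
Centre of pressure: y_p = y_c + I_c/(y_c·A) = 1.41 + 1.51374/(1.41 × 2.2842) = 1.41 + 0.47 = 1.88 m along the plane.

y_p = 1.88 m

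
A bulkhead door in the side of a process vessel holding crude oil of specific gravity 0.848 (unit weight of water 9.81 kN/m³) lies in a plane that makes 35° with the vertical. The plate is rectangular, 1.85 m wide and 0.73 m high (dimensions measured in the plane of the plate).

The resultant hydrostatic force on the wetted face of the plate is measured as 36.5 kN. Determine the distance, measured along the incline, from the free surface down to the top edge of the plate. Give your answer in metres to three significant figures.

y_top ≈ 3.60 m

γ = 0.848 × 9.81 = 8.31888 kN/m³.
A = 1.85 × 0.73 = 1.3505 m².
From F = γ·h_c·A, the centroid depth is h_c = 36.5/(8.31888 × 1.3505) = 3.24888 m.
The plate makes 35° with the vertical, i.e. θ = 90° − 35° = 55° to the horizontal. Measuring y along the incline from the free-surface line, vertical depth h = y·sinθ with sinθ = 0.819152.
Along the incline, y_c = h_c/sinθ = 3.24888/0.819152 = 3.96615 m.
The centroid lies 0.73/2 = 0.365 m below the top edge, so the top edge sits at y_top = 3.96615 − 0.365 = 3.60115 m along the incline.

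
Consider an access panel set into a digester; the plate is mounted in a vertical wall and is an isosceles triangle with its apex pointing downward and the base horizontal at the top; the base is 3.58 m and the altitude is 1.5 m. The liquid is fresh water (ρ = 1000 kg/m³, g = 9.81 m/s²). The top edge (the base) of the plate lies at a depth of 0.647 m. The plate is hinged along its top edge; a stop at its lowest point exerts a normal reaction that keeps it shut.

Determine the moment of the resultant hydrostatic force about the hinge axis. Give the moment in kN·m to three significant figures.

M ≈ 18.4 kN·m

γ = ρg = 1000 × 9.81 = 9810 N/m³ = 9.81 kN/m³.
With the apex down, the centroid sits h/3 = 1.5/3 = 0.5 m below the base (the top edge), so the centroid depth is h_c = 0.647 + 0.5 = 1.147 m.
A = ½ × 3.58 × 1.5 = 2.685 m².
Resultant F = γ·h_c·A = 9.81 × 1.147 × 2.685 = 30.2118 kN.
I_c = b·h³/36 = 3.58 × 1.5³/36 = 0.335625 m⁴.
Centre of pressure: y_p = y_c + I_c/(y_c·A) = 1.147 + 0.335625/(1.147 × 2.685) = 1.147 + 0.10898 = 1.25598 m along the plane.
The resultant acts 0.5 + 0.10898 = 0.60898 m (along the plate) below the hinge at the top edge, so the moment about the hinge is M = F × 0.60898 = 30.2118 × 0.60898 = 18.3984 kN·m.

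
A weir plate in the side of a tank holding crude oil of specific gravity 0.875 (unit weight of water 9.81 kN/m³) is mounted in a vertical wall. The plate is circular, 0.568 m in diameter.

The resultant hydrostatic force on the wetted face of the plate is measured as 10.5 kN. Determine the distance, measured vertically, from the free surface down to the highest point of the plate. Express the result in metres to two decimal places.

γ = 0.875 × 9.81 = 8.58375 kN/m³.
A = π(0.284)² = 0.253388 m².
From F = γ·h_c·A, the centroid depth is h_c = 10.5/(8.58375 × 0.253388) = 4.82754 m.
The centroid is at the centre, 0.284 m below the top of the plate, so the highest point sits at h_top = 4.82754 − 0.284 = 4.54354 m below the surface.

d_top ≈ 4.54 m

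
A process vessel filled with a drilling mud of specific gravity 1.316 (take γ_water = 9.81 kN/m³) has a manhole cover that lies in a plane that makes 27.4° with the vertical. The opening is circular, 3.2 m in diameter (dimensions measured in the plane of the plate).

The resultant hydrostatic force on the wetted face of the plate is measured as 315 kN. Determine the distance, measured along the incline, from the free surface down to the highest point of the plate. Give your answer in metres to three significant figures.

y_top ≈ 1.82 m

γ = 1.316 × 9.81 = 12.90996 kN/m³.
A = π(1.6)² = 8.04248 m².
From F = γ·h_c·A, the centroid depth is h_c = 315/(12.90996 × 8.04248) = 3.03386 m.
The plate makes 27.4° with the vertical, i.e. θ = 90° − 27.4° = 62.6° to the horizontal. Measuring y along the incline from the free-surface line, vertical depth h = y·sinθ with sinθ = 0.887815.
Along the incline, y_c = h_c/sinθ = 3.03386/0.887815 = 3.41722 m.
The centroid is at the centre, 1.6 m below the top of the plate, so the highest point sits at y_top = 3.41722 − 1.6 = 1.81722 m along the incline.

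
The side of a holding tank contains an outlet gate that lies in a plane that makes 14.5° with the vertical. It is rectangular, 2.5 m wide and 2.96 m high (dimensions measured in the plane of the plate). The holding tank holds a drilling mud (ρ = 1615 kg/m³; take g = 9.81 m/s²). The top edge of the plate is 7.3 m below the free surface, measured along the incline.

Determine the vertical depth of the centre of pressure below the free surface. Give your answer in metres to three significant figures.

h_p = 8.58 m

γ = ρg = 1615 × 9.81 / 1000 = 15.84315 kN/m³.
The plate makes 14.5° with the vertical, i.e. θ = 90° − 14.5° = 75.5° to the horizontal. Measuring y along the incline from the free-surface line, vertical depth h = y·sinθ with sinθ = 0.968148.
The centroid lies 2.96/2 = 1.48 m below the top edge, so y_c = 7.3 + 1.48 = 8.78 m and h_c = 8.78 × 0.968148 = 8.50034 m.
A = 2.5 × 2.96 = 7.4 m².
Resultant F = γ·h_c·A = 15.84315 × 8.50034 × 7.4 = 996.574 kN.
I_c = b·h³/12 = 2.5 × 2.96³/12 = 5.40299 m⁴.
Centre of pressure: y_p = y_c + I_c/(y_c·A) = 8.78 + 5.40299/(8.78 × 7.4) = 8.78 + 0.0831587 = 8.86316 m along the plane.
Vertically, h_p = y_p·sinθ = 8.86316 × 0.968148 = 8.58085 m.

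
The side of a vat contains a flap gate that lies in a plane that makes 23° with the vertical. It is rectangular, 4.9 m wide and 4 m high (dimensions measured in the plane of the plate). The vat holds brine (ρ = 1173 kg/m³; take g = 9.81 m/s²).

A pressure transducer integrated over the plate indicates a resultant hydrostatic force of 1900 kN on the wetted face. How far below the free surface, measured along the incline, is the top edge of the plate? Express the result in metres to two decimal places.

γ = ρg = 1173 × 9.81 / 1000 = 11.50713 kN/m³.
A = 4.9 × 4 = 19.6 m².
From F = γ·h_c·A, the centroid depth is h_c = 1900/(11.50713 × 19.6) = 8.42424 m.
The plate makes 23° with the vertical, i.e. θ = 90° − 23° = 67° to the horizontal. Measuring y along the incline from the free-surface line, vertical depth h = y·sinθ with sinθ = 0.920505.
Along the incline, y_c = h_c/sinθ = 8.42424/0.920505 = 9.15176 m.
The centroid lies 4/2 = 2 m below the top edge, so the top edge sits at y_top = 9.15176 − 2 = 7.15176 m along the incline.

y_top ≈ 7.15 m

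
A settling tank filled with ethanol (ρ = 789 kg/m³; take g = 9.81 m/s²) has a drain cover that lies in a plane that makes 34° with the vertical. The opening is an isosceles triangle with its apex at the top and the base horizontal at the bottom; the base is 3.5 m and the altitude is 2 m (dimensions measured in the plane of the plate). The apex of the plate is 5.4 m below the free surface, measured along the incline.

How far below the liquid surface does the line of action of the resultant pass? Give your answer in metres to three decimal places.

h_p = 5.610 m

γ = ρg = 789 × 9.81 / 1000 = 7.74009 kN/m³.
The plate makes 34° with the vertical, i.e. θ = 90° − 34° = 56° to the horizontal. Measuring y along the incline from the free-surface line, vertical depth h = y·sinθ with sinθ = 0.829038.
With the apex up, the centroid sits 2h/3 = 2 × 2/3 = 1.33333 m below the apex, so y_c = 5.4 + 1.33333 = 6.73333 m and h_c = 6.73333 × 0.829038 = 5.58219 m.
A = ½ × 3.5 × 2 = 3.5 m².
Resultant F = γ·h_c·A = 7.74009 × 5.58219 × 3.5 = 151.223 kN.
I_c = b·h³/36 = 3.5 × 2³/36 = 0.777778 m⁴.
Centre of pressure: y_p = y_c + I_c/(y_c·A) = 6.73333 + 0.777778/(6.73333 × 3.5) = 6.73333 + 0.0330033 = 6.76633 m along the plane.
Vertically, h_p = y_p·sinθ = 6.76633 × 0.829038 = 5.60954 m.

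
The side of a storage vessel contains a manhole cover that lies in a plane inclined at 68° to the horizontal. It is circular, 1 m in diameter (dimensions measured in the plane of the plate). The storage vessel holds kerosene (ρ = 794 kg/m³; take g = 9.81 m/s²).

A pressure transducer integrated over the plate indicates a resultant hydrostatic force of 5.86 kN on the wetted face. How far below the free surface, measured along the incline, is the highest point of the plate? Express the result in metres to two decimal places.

y_top ≈ 0.53 m

γ = ρg = 794 × 9.81 / 1000 = 7.78914 kN/m³.
A = π(0.5)² = 0.785398 m².
From F = γ·h_c·A, the centroid depth is h_c = 5.86/(7.78914 × 0.785398) = 0.957896 m.
Let θ = 68° be the plate's angle to the horizontal; measure y along the incline from where the plane meets the free surface. Vertical depth h = y·sinθ with sinθ = 0.927184.
Along the incline, y_c = h_c/sinθ = 0.957896/0.927184 = 1.03312 m.
The centroid is at the centre, 0.5 m below the top of the plate, so the highest point sits at y_top = 1.03312 − 0.5 = 0.53312 m along the incline.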